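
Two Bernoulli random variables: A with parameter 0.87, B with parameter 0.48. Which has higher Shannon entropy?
B

For binary distributions, entropy is maximized at p=0.5 and decreases as p moves toward 0 or 1.

H(A) = H(0.87) = 0.5574 bits
H(B) = H(0.48) = 0.9988 bits

Distribution B (p=0.48) is closer to uniform (p=0.5), so it has higher entropy.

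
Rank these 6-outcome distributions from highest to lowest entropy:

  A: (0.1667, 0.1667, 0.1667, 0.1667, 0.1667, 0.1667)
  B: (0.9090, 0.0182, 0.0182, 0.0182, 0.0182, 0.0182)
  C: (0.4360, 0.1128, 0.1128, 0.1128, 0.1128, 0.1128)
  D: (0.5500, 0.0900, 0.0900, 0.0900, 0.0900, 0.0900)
A > C > D > B

Key insight: Entropy is maximized by uniform distributions and minimized by concentrated distributions.

Entropies:
  H(A) = 2.5850 bits
  H(B) = 0.6511 bits
  H(C) = 2.2977 bits
  H(D) = 2.0376 bits

Ranking: A > C > D > B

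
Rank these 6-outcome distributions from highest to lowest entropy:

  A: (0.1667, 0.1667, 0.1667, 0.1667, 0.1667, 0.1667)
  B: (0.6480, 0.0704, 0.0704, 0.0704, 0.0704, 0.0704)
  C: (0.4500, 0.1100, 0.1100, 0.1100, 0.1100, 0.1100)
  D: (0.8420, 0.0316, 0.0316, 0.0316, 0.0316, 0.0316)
A > C > B > D

Key insight: Entropy is maximized by uniform distributions and minimized by concentrated distributions.

Entropies:
  H(A) = 2.5850 bits
  H(B) = 1.7532 bits
  H(C) = 2.2698 bits
  H(D) = 0.9964 bits

Ranking: A > C > B > D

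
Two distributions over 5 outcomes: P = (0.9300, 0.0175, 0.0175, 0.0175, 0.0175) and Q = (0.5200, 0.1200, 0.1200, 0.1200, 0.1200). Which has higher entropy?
Q

P is highly concentrated on one outcome (93%), making it nearly deterministic. Q spreads its mass more evenly (max 52%). The more spread-out distribution has higher entropy: H(P) ≈ 0.506 bits, H(Q) ≈ 1.959 bits.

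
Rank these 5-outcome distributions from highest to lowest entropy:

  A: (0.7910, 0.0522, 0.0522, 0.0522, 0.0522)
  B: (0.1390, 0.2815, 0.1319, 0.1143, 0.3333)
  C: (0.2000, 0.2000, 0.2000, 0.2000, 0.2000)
C > B > A

Key insight: Entropy is maximized by uniform distributions and minimized by concentrated distributions.

- Uniform distributions have maximum entropy log₂(5) = 2.3219 bits
- The more "peaked" or concentrated a distribution, the lower its entropy

Entropies:
  H(A) = 1.1576 bits
  H(B) = 2.1820 bits
  H(C) = 2.3219 bits

Ranking: C > B > A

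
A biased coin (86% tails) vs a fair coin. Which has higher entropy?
Fair coin

The fair coin is uniform (p=0.5), maximizing binary entropy at 1 bit. The biased coin has H(0.86) ≈ 0.584 bits — its outcome is more predictable, so its entropy is lower.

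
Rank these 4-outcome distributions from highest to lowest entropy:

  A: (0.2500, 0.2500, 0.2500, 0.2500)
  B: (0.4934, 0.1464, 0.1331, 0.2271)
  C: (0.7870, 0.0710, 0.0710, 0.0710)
A > B > C

Key insight: Entropy is maximized by uniform distributions and minimized by concentrated distributions.

- Uniform distributions have maximum entropy log₂(4) = 2.0000 bits
- The more "peaked" or concentrated a distribution, the lower its entropy

Entropies:
  H(A) = 2.0000 bits
  H(B) = 1.7815 bits
  H(C) = 1.0848 bits

Ranking: A > B > C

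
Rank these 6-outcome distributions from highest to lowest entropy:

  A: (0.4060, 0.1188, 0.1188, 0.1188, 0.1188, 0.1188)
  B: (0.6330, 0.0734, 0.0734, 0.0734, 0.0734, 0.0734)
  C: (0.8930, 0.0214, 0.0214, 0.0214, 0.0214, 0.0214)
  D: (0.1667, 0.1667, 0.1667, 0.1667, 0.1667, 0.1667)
D > A > B > C

Key insight: Entropy is maximized by uniform distributions and minimized by concentrated distributions.

Entropies:
  H(A) = 2.3536 bits
  H(B) = 1.8005 bits
  H(C) = 0.7392 bits
  H(D) = 2.5850 bits

Ranking: D > A > B > C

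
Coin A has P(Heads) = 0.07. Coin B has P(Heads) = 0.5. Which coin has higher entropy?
B

For binary distributions, entropy is maximized at p=0.5 and decreases as p moves toward 0 or 1.

H(A) = H(0.07) = 0.3659 bits
H(B) = H(0.5) = 1.0000 bits

Distribution B (p=0.5) is closer to uniform (p=0.5), so it has higher entropy.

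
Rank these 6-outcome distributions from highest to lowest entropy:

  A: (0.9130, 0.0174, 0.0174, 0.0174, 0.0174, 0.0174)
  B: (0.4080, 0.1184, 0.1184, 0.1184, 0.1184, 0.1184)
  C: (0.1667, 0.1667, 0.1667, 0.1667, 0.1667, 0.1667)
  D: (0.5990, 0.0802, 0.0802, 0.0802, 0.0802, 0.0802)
C > B > D > A

Key insight: Entropy is maximized by uniform distributions and minimized by concentrated distributions.

Entropies:
  H(A) = 0.6284 bits
  H(B) = 2.3500 bits
  H(C) = 2.5850 bits
  H(D) = 1.9026 bits

Ranking: C > B > D > A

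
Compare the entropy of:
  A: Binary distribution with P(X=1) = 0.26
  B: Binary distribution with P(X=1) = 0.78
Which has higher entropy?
A

For binary distributions, entropy is maximized at p=0.5 and decreases as p moves toward 0 or 1.

H(A) = H(0.26) = 0.8267 bits
H(B) = H(0.78) = 0.7602 bits

Distribution A (p=0.26) is closer to uniform (p=0.5), so it has higher entropy.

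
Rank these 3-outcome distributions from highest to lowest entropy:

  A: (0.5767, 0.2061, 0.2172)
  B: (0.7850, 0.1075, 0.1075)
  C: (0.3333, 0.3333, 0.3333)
C > A > B

Key insight: Entropy is maximized by uniform distributions and minimized by concentrated distributions.

- Uniform distributions have maximum entropy log₂(3) = 1.5850 bits
- The more "peaked" or concentrated a distribution, the lower its entropy

Entropies:
  H(A) = 1.4061 bits
  H(B) = 0.9659 bits
  H(C) = 1.5850 bits

Ranking: C > A > B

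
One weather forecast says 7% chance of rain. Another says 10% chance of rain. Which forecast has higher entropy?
10% forecast

Treat each forecast as a Bernoulli distribution. Binary entropy is maximized at p=0.5 and falls off symmetrically toward 0 or 1. The 10% forecast is closer to 50%, so it is more uncertain. H(7%) ≈ 0.366 bits, H(10%) ≈ 0.469 bits.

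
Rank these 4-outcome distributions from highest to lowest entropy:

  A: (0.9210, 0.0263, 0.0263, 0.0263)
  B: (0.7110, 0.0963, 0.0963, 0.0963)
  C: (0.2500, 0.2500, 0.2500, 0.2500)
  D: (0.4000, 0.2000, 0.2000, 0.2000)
C > D > B > A

Key insight: Entropy is maximized by uniform distributions and minimized by concentrated distributions.

Entropies:
  H(A) = 0.5239 bits
  H(B) = 1.3255 bits
  H(C) = 2.0000 bits
  H(D) = 1.9219 bits

Ranking: C > D > B > A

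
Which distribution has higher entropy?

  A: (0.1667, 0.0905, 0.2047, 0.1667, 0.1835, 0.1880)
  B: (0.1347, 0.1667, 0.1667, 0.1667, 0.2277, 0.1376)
B

Both distributions are close to uniform, making this a harder comparison.

H(A) = 2.5459 bits
H(B) = 2.5619 bits

The distribution closer to uniform has higher entropy.
Answer: B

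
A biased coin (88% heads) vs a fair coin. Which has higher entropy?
Fair coin

The fair coin is uniform (p=0.5), maximizing binary entropy at 1 bit. The biased coin has H(0.88) ≈ 0.529 bits — its outcome is more predictable, so its entropy is lower.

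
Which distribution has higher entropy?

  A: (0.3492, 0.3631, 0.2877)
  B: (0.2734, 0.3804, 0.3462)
A

Both distributions are close to uniform, making this a harder comparison.

H(A) = 1.5778 bits
H(B) = 1.5717 bits

The distribution closer to uniform has higher entropy.
Answer: A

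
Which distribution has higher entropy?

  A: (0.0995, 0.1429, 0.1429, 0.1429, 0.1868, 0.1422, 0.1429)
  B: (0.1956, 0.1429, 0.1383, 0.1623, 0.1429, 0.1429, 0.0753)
A

Both distributions are close to uniform, making this a harder comparison.

H(A) = 2.7879 bits
H(B) = 2.7650 bits

The distribution closer to uniform has higher entropy.
Answer: A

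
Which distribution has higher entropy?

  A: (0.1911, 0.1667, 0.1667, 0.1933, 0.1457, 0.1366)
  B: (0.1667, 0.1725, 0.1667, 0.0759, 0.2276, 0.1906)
A

Both distributions are close to uniform, making this a harder comparison.

H(A) = 2.5734 bits
H(B) = 2.5232 bits

The distribution closer to uniform has higher entropy.
Answer: A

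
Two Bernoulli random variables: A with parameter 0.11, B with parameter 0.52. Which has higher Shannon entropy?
B

For binary distributions, entropy is maximized at p=0.5 and decreases as p moves toward 0 or 1.

H(A) = H(0.11) = 0.4999 bits
H(B) = H(0.52) = 0.9988 bits

Distribution B (p=0.52) is closer to uniform (p=0.5), so it has higher entropy.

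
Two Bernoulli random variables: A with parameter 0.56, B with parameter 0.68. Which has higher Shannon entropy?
A

For binary distributions, entropy is maximized at p=0.5 and decreases as p moves toward 0 or 1.

H(A) = H(0.56) = 0.9896 bits
H(B) = H(0.68) = 0.9044 bits

Distribution A (p=0.56) is closer to uniform (p=0.5), so it has higher entropy.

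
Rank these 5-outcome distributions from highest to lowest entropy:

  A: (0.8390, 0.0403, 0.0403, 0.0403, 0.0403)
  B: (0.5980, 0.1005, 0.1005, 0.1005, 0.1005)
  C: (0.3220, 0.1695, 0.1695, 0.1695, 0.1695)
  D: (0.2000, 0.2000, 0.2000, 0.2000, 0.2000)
D > C > B > A

Key insight: Entropy is maximized by uniform distributions and minimized by concentrated distributions.

Entropies:
  H(A) = 0.9587 bits
  H(B) = 1.7761 bits
  H(C) = 2.2625 bits
  H(D) = 2.3219 bits

Ranking: D > C > B > A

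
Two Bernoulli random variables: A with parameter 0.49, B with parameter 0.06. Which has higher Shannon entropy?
A

For binary distributions, entropy is maximized at p=0.5 and decreases as p moves toward 0 or 1.

H(A) = H(0.49) = 0.9997 bits
H(B) = H(0.06) = 0.3274 bits

Distribution A (p=0.49) is closer to uniform (p=0.5), so it has higher entropy.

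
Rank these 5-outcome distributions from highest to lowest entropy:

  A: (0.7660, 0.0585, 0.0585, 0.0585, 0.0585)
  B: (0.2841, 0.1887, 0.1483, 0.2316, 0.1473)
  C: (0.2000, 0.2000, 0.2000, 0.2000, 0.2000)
C > B > A

Key insight: Entropy is maximized by uniform distributions and minimized by concentrated distributions.

- Uniform distributions have maximum entropy log₂(5) = 2.3219 bits
- The more "peaked" or concentrated a distribution, the lower its entropy

Entropies:
  H(A) = 1.2529 bits
  H(B) = 2.2738 bits
  H(C) = 2.3219 bits

Ranking: C > B > A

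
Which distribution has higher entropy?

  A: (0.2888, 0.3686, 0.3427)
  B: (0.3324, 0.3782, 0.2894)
A

Both distributions are close to uniform, making this a harder comparison.

H(A) = 1.5777 bits
H(B) = 1.5764 bits

The distribution closer to uniform has higher entropy.
Answer: A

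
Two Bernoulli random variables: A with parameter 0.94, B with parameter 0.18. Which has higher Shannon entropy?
B

For binary distributions, entropy is maximized at p=0.5 and decreases as p moves toward 0 or 1.

H(A) = H(0.94) = 0.3274 bits
H(B) = H(0.18) = 0.6801 bits

Distribution B (p=0.18) is closer to uniform (p=0.5), so it has higher entropy.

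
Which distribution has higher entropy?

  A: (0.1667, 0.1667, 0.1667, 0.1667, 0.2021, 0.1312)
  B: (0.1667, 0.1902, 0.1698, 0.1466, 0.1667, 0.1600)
B

Both distributions are close to uniform, making this a harder comparison.

H(A) = 2.5740 bits
H(B) = 2.5806 bits

The distribution closer to uniform has higher entropy.
Answer: B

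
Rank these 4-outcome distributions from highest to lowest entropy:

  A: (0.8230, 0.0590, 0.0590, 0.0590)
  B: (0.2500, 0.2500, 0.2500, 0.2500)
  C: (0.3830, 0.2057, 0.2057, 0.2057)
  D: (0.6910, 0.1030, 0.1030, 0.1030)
B > C > D > A

Key insight: Entropy is maximized by uniform distributions and minimized by concentrated distributions.

Entropies:
  H(A) = 0.9540 bits
  H(B) = 2.0000 bits
  H(C) = 1.9381 bits
  H(D) = 1.3818 bits

Ranking: B > C > D > A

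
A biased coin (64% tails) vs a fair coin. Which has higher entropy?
Fair coin

The fair coin is uniform (p=0.5), maximizing binary entropy at 1 bit. The biased coin has H(0.64) ≈ 0.943 bits — its outcome is more predictable, so its entropy is lower.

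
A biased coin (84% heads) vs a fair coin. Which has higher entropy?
Fair coin

The fair coin is uniform (p=0.5), maximizing binary entropy at 1 bit. The biased coin has H(0.84) ≈ 0.634 bits — its outcome is more predictable, so its entropy is lower.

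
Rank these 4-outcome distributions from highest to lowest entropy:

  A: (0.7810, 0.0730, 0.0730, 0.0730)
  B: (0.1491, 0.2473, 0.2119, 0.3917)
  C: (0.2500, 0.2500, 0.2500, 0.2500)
C > B > A

Key insight: Entropy is maximized by uniform distributions and minimized by concentrated distributions.

- Uniform distributions have maximum entropy log₂(4) = 2.0000 bits
- The more "peaked" or concentrated a distribution, the lower its entropy

Entropies:
  H(A) = 1.1054 bits
  H(B) = 1.9118 bits
  H(C) = 2.0000 bits

Ranking: C > B > A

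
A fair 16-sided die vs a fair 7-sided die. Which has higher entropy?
16-sided die

Both are uniform distributions; for uniform over n outcomes, H = log₂(n). H(16-sided) = log₂(16) = 4.000 bits and H(7-sided) = log₂(7) = 2.807 bits. More outcomes in a uniform distribution means higher entropy.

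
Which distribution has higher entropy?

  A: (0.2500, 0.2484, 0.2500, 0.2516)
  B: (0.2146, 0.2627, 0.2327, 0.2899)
A

Both distributions are close to uniform, making this a harder comparison.

H(A) = 2.0000 bits
H(B) = 1.9905 bits

The distribution closer to uniform has higher entropy.
Answer: A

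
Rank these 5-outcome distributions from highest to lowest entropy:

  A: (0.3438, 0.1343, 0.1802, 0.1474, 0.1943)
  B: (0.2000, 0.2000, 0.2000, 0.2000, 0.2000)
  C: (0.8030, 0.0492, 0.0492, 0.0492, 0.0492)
B > A > C

Key insight: Entropy is maximized by uniform distributions and minimized by concentrated distributions.

- Uniform distributions have maximum entropy log₂(5) = 2.3219 bits
- The more "peaked" or concentrated a distribution, the lower its entropy

Entropies:
  H(A) = 2.2305 bits
  H(B) = 2.3219 bits
  H(C) = 1.1099 bits

Ranking: B > A > C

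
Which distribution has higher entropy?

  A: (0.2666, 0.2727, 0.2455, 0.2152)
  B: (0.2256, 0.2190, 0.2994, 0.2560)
A

Both distributions are close to uniform, making this a harder comparison.

H(A) = 1.9940 bits
H(B) = 1.9886 bits

The distribution closer to uniform has higher entropy.
Answer: A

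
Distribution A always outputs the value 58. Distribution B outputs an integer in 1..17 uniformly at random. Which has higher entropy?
B

A is deterministic, so H(A) = 0. B is uniform over 17 outcomes, so H(B) = log₂(17) = 4.087 bits. Any distribution with genuine randomness has higher entropy than a deterministic one.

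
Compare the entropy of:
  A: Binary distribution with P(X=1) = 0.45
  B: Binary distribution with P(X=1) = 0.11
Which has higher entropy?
A

For binary distributions, entropy is maximized at p=0.5 and decreases as p moves toward 0 or 1.

H(A) = H(0.45) = 0.9928 bits
H(B) = H(0.11) = 0.4999 bits

Distribution A (p=0.45) is closer to uniform (p=0.5), so it has higher entropy.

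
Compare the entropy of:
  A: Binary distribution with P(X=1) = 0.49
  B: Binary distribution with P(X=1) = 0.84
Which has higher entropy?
A

For binary distributions, entropy is maximized at p=0.5 and decreases as p moves toward 0 or 1.

H(A) = H(0.49) = 0.9997 bits
H(B) = H(0.84) = 0.6343 bits

Distribution A (p=0.49) is closer to uniform (p=0.5), so it has higher entropy.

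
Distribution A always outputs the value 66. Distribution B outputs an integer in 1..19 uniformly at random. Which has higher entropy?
B

A is deterministic, so H(A) = 0. B is uniform over 19 outcomes, so H(B) = log₂(19) = 4.248 bits. Any distribution with genuine randomness has higher entropy than a deterministic one.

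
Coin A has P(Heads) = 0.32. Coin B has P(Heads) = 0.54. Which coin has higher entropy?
B

For binary distributions, entropy is maximized at p=0.5 and decreases as p moves toward 0 or 1.

H(A) = H(0.32) = 0.9044 bits
H(B) = H(0.54) = 0.9954 bits

Distribution B (p=0.54) is closer to uniform (p=0.5), so it has higher entropy.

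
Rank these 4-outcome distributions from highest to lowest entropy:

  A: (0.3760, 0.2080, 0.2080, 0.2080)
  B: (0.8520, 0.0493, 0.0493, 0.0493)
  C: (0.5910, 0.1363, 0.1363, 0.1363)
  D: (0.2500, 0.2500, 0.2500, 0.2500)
D > A > C > B

Key insight: Entropy is maximized by uniform distributions and minimized by concentrated distributions.

Entropies:
  H(A) = 1.9442 bits
  H(B) = 0.8394 bits
  H(C) = 1.6242 bits
  H(D) = 2.0000 bits

Ranking: D > A > C > B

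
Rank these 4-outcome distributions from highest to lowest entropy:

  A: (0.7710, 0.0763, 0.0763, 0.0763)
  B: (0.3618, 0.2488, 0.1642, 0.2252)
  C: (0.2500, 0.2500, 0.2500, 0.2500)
C > B > A

Key insight: Entropy is maximized by uniform distributions and minimized by concentrated distributions.

- Uniform distributions have maximum entropy log₂(4) = 2.0000 bits
- The more "peaked" or concentrated a distribution, the lower its entropy

Entropies:
  H(A) = 1.1392 bits
  H(B) = 1.9423 bits
  H(C) = 2.0000 bits

Ranking: C > B > A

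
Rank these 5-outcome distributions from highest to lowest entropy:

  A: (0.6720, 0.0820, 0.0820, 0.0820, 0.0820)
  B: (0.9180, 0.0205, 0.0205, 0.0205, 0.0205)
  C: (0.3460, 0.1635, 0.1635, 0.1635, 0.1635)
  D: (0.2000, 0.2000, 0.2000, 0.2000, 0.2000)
D > C > A > B

Key insight: Entropy is maximized by uniform distributions and minimized by concentrated distributions.

Entropies:
  H(A) = 1.5689 bits
  H(B) = 0.5732 bits
  H(C) = 2.2384 bits
  H(D) = 2.3219 bits

Ranking: D > C > A > B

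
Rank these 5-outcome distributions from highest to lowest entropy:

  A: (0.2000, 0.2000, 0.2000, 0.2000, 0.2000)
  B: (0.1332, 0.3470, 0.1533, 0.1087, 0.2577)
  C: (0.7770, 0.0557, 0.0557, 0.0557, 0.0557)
A > B > C

Key insight: Entropy is maximized by uniform distributions and minimized by concentrated distributions.

- Uniform distributions have maximum entropy log₂(5) = 2.3219 bits
- The more "peaked" or concentrated a distribution, the lower its entropy

Entropies:
  H(A) = 2.3219 bits
  H(B) = 2.1843 bits
  H(C) = 1.2116 bits

Ranking: A > B > C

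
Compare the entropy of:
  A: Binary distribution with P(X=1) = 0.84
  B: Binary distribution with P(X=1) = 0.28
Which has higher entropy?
B

For binary distributions, entropy is maximized at p=0.5 and decreases as p moves toward 0 or 1.

H(A) = H(0.84) = 0.6343 bits
H(B) = H(0.28) = 0.8555 bits

Distribution B (p=0.28) is closer to uniform (p=0.5), so it has higher entropy.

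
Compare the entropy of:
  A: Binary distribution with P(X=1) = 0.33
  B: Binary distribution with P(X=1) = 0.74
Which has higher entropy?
A

For binary distributions, entropy is maximized at p=0.5 and decreases as p moves toward 0 or 1.

H(A) = H(0.33) = 0.9149 bits
H(B) = H(0.74) = 0.8267 bits

Distribution A (p=0.33) is closer to uniform (p=0.5), so it has higher entropy.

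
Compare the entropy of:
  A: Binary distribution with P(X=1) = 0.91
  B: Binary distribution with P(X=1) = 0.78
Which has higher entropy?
B

For binary distributions, entropy is maximized at p=0.5 and decreases as p moves toward 0 or 1.

H(A) = H(0.91) = 0.4365 bits
H(B) = H(0.78) = 0.7602 bits

Distribution B (p=0.78) is closer to uniform (p=0.5), so it has higher entropy.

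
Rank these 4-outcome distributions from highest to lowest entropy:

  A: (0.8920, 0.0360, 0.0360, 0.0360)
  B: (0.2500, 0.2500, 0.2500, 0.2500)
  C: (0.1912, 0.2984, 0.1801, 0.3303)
B > C > A

Key insight: Entropy is maximized by uniform distributions and minimized by concentrated distributions.

- Uniform distributions have maximum entropy log₂(4) = 2.0000 bits
- The more "peaked" or concentrated a distribution, the lower its entropy

Entropies:
  H(A) = 0.6650 bits
  H(B) = 2.0000 bits
  H(C) = 1.9502 bits

Ranking: B > C > A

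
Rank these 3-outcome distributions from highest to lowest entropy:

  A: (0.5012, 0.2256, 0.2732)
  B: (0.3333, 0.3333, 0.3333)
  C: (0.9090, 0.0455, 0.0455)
B > A > C

Key insight: Entropy is maximized by uniform distributions and minimized by concentrated distributions.

- Uniform distributions have maximum entropy log₂(3) = 1.5850 bits
- The more "peaked" or concentrated a distribution, the lower its entropy

Entropies:
  H(A) = 1.4955 bits
  H(B) = 1.5850 bits
  H(C) = 0.5308 bits

Ranking: B > A > C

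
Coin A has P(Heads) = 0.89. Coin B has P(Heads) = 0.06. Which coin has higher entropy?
A

For binary distributions, entropy is maximized at p=0.5 and decreases as p moves toward 0 or 1.

H(A) = H(0.89) = 0.4999 bits
H(B) = H(0.06) = 0.3274 bits

Distribution A (p=0.89) is closer to uniform (p=0.5), so it has higher entropy.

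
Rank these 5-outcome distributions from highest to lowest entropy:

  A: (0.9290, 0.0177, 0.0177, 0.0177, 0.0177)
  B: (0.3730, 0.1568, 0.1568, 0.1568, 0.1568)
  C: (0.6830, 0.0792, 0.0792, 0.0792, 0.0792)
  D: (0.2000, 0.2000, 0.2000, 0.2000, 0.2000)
D > B > C > A

Key insight: Entropy is maximized by uniform distributions and minimized by concentrated distributions.

Entropies:
  H(A) = 0.5116 bits
  H(B) = 2.2069 bits
  H(C) = 1.5351 bits
  H(D) = 2.3219 bits

Ranking: D > B > C > A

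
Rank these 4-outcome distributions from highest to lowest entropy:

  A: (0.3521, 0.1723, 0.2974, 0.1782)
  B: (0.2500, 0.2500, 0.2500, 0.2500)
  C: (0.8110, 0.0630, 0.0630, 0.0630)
B > A > C

Key insight: Entropy is maximized by uniform distributions and minimized by concentrated distributions.

- Uniform distributions have maximum entropy log₂(4) = 2.0000 bits
- The more "peaked" or concentrated a distribution, the lower its entropy

Entropies:
  H(A) = 1.9311 bits
  H(B) = 2.0000 bits
  H(C) = 0.9989 bits

Ranking: B > A > C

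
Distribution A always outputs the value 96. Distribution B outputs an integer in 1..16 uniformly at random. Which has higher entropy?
B

A is deterministic, so H(A) = 0. B is uniform over 16 outcomes, so H(B) = log₂(16) = 4.000 bits. Any distribution with genuine randomness has higher entropy than a deterministic one.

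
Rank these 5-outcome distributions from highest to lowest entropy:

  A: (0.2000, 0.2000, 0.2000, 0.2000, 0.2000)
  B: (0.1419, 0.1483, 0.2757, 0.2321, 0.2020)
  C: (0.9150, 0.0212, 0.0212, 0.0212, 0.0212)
A > B > C

Key insight: Entropy is maximized by uniform distributions and minimized by concentrated distributions.

- Uniform distributions have maximum entropy log₂(5) = 2.3219 bits
- The more "peaked" or concentrated a distribution, the lower its entropy

Entropies:
  H(A) = 2.3219 bits
  H(B) = 2.2758 bits
  H(C) = 0.5896 bits

Ranking: A > B > C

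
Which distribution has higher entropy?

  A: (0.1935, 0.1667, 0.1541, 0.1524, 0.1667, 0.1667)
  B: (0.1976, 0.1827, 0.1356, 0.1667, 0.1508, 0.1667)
A

Both distributions are close to uniform, making this a harder comparison.

H(A) = 2.5804 bits
H(B) = 2.5744 bits

The distribution closer to uniform has higher entropy.
Answer: A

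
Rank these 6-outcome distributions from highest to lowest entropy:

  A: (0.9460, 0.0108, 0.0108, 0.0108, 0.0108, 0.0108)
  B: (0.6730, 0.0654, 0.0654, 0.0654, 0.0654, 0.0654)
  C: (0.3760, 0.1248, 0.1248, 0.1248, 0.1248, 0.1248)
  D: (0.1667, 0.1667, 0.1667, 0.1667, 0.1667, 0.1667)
D > C > B > A

Key insight: Entropy is maximized by uniform distributions and minimized by concentrated distributions.

Entropies:
  H(A) = 0.4285 bits
  H(B) = 1.6711 bits
  H(C) = 2.4041 bits
  H(D) = 2.5850 bits

Ranking: D > C > B > A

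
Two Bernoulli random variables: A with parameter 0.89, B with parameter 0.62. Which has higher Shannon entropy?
B

For binary distributions, entropy is maximized at p=0.5 and decreases as p moves toward 0 or 1.

H(A) = H(0.89) = 0.4999 bits
H(B) = H(0.62) = 0.9580 bits

Distribution B (p=0.62) is closer to uniform (p=0.5), so it has higher entropy.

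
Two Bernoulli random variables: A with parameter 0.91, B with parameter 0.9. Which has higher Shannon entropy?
B

For binary distributions, entropy is maximized at p=0.5 and decreases as p moves toward 0 or 1.

H(A) = H(0.91) = 0.4365 bits
H(B) = H(0.9) = 0.4690 bits

Distribution B (p=0.9) is closer to uniform (p=0.5), so it has higher entropy.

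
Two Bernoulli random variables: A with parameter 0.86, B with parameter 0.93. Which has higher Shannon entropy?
A

For binary distributions, entropy is maximized at p=0.5 and decreases as p moves toward 0 or 1.

H(A) = H(0.86) = 0.5842 bits
H(B) = H(0.93) = 0.3659 bits

Distribution A (p=0.86) is closer to uniform (p=0.5), so it has higher entropy.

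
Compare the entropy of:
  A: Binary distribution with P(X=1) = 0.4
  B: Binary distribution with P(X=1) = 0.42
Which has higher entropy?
B

For binary distributions, entropy is maximized at p=0.5 and decreases as p moves toward 0 or 1.

H(A) = H(0.4) = 0.9710 bits
H(B) = H(0.42) = 0.9815 bits

Distribution B (p=0.42) is closer to uniform (p=0.5), so it has higher entropy.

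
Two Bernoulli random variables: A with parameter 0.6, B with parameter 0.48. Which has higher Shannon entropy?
B

For binary distributions, entropy is maximized at p=0.5 and decreases as p moves toward 0 or 1.

H(A) = H(0.6) = 0.9710 bits
H(B) = H(0.48) = 0.9988 bits

Distribution B (p=0.48) is closer to uniform (p=0.5), so it has higher entropy.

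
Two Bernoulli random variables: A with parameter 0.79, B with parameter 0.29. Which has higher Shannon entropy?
B

For binary distributions, entropy is maximized at p=0.5 and decreases as p moves toward 0 or 1.

H(A) = H(0.79) = 0.7415 bits
H(B) = H(0.29) = 0.8687 bits

Distribution B (p=0.29) is closer to uniform (p=0.5), so it has higher entropy.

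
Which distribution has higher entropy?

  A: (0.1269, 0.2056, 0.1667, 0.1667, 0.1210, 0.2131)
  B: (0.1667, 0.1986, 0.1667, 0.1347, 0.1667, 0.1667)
B

Both distributions are close to uniform, making this a harder comparison.

H(A) = 2.5529 bits
H(B) = 2.5761 bits

The distribution closer to uniform has higher entropy.
Answer: B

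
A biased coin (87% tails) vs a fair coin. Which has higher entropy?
Fair coin

The fair coin is uniform (p=0.5), maximizing binary entropy at 1 bit. The biased coin has H(0.87) ≈ 0.557 bits — its outcome is more predictable, so its entropy is lower.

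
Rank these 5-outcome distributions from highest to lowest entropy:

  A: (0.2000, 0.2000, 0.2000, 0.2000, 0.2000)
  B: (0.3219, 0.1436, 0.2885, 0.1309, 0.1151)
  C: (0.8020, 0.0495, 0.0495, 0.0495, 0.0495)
A > B > C

Key insight: Entropy is maximized by uniform distributions and minimized by concentrated distributions.

- Uniform distributions have maximum entropy log₂(5) = 2.3219 bits
- The more "peaked" or concentrated a distribution, the lower its entropy

Entropies:
  H(A) = 2.3219 bits
  H(B) = 2.1889 bits
  H(C) = 1.1139 bits

Ranking: A > B > C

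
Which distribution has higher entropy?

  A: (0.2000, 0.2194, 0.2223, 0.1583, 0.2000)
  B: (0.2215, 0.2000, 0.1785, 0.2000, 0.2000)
B

Both distributions are close to uniform, making this a harder comparison.

H(A) = 2.3121 bits
H(B) = 2.3186 bits

The distribution closer to uniform has higher entropy.
Answer: B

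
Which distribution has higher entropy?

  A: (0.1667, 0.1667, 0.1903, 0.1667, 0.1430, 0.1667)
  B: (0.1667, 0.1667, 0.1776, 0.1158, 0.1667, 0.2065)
A

Both distributions are close to uniform, making this a harder comparison.

H(A) = 2.5801 bits
H(B) = 2.5655 bits

The distribution closer to uniform has higher entropy.
Answer: A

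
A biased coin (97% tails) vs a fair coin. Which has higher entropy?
Fair coin

The fair coin is uniform (p=0.5), maximizing binary entropy at 1 bit. The biased coin has H(0.97) ≈ 0.194 bits — its outcome is more predictable, so its entropy is lower.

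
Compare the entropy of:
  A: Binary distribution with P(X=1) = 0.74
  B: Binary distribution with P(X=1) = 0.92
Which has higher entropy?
A

For binary distributions, entropy is maximized at p=0.5 and decreases as p moves toward 0 or 1.

H(A) = H(0.74) = 0.8267 bits
H(B) = H(0.92) = 0.4022 bits

Distribution A (p=0.74) is closer to uniform (p=0.5), so it has higher entropy.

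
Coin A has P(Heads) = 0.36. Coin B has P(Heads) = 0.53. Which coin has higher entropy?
B

For binary distributions, entropy is maximized at p=0.5 and decreases as p moves toward 0 or 1.

H(A) = H(0.36) = 0.9427 bits
H(B) = H(0.53) = 0.9974 bits

Distribution B (p=0.53) is closer to uniform (p=0.5), so it has higher entropy.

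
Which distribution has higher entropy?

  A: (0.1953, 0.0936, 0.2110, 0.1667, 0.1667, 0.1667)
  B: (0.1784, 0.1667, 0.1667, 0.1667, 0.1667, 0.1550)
B

Both distributions are close to uniform, making this a harder comparison.

H(A) = 2.5463 bits
H(B) = 2.5838 bits

The distribution closer to uniform has higher entropy.
Answer: B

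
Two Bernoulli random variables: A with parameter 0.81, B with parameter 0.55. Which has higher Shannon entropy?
B

For binary distributions, entropy is maximized at p=0.5 and decreases as p moves toward 0 or 1.

H(A) = H(0.81) = 0.7015 bits
H(B) = H(0.55) = 0.9928 bits

Distribution B (p=0.55) is closer to uniform (p=0.5), so it has higher entropy.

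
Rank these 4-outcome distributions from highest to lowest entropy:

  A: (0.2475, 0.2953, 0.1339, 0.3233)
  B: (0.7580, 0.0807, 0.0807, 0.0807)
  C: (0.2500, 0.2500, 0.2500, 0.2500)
C > A > B

Key insight: Entropy is maximized by uniform distributions and minimized by concentrated distributions.

- Uniform distributions have maximum entropy log₂(4) = 2.0000 bits
- The more "peaked" or concentrated a distribution, the lower its entropy

Entropies:
  H(A) = 1.9334 bits
  H(B) = 1.1819 bits
  H(C) = 2.0000 bits

Ranking: C > A > B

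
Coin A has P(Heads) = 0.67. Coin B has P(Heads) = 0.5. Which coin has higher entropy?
B

For binary distributions, entropy is maximized at p=0.5 and decreases as p moves toward 0 or 1.

H(A) = H(0.67) = 0.9149 bits
H(B) = H(0.5) = 1.0000 bits

Distribution B (p=0.5) is closer to uniform (p=0.5), so it has higher entropy.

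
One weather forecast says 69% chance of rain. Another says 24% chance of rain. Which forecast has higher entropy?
69% forecast

Treat each forecast as a Bernoulli distribution. Binary entropy is maximized at p=0.5 and falls off symmetrically toward 0 or 1. The 69% forecast is closer to 50%, so it is more uncertain. H(69%) ≈ 0.893 bits, H(24%) ≈ 0.795 bits.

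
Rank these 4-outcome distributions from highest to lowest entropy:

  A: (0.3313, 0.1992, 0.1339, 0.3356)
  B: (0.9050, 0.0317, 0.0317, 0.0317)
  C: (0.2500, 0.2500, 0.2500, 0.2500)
C > A > B

Key insight: Entropy is maximized by uniform distributions and minimized by concentrated distributions.

- Uniform distributions have maximum entropy log₂(4) = 2.0000 bits
- The more "peaked" or concentrated a distribution, the lower its entropy

Entropies:
  H(A) = 1.9087 bits
  H(B) = 0.6035 bits
  H(C) = 2.0000 bits

Ranking: C > A > B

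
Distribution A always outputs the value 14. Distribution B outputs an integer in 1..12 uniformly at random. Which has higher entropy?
B

A is deterministic, so H(A) = 0. B is uniform over 12 outcomes, so H(B) = log₂(12) = 3.585 bits. Any distribution with genuine randomness has higher entropy than a deterministic one.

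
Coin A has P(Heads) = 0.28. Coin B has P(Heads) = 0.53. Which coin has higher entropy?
B

For binary distributions, entropy is maximized at p=0.5 and decreases as p moves toward 0 or 1.

H(A) = H(0.28) = 0.8555 bits
H(B) = H(0.53) = 0.9974 bits

Distribution B (p=0.53) is closer to uniform (p=0.5), so it has higher entropy.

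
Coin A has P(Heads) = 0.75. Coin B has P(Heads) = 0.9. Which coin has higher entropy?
A

For binary distributions, entropy is maximized at p=0.5 and decreases as p moves toward 0 or 1.

H(A) = H(0.75) = 0.8113 bits
H(B) = H(0.9) = 0.4690 bits

Distribution A (p=0.75) is closer to uniform (p=0.5), so it has higher entropy.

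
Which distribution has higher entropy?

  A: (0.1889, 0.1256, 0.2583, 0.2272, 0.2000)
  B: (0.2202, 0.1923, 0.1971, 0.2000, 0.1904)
B

Both distributions are close to uniform, making this a harder comparison.

H(A) = 2.2847 bits
H(B) = 2.3199 bits

The distribution closer to uniform has higher entropy.
Answer: B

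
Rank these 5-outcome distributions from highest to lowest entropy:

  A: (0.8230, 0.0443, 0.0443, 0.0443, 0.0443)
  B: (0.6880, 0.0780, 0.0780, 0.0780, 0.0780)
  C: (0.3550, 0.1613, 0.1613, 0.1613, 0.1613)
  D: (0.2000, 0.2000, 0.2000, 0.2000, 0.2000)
D > C > B > A

Key insight: Entropy is maximized by uniform distributions and minimized by concentrated distributions.

Entropies:
  H(A) = 1.0275 bits
  H(B) = 1.5195 bits
  H(C) = 2.2285 bits
  H(D) = 2.3219 bits

Ranking: D > C > B > A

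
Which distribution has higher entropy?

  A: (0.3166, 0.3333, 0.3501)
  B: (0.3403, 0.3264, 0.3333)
B

Both distributions are close to uniform, making this a harder comparison.

H(A) = 1.5837 bits
H(B) = 1.5848 bits

The distribution closer to uniform has higher entropy.
Answer: B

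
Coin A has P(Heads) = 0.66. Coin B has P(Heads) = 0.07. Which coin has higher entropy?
A

For binary distributions, entropy is maximized at p=0.5 and decreases as p moves toward 0 or 1.

H(A) = H(0.66) = 0.9248 bits
H(B) = H(0.07) = 0.3659 bits

Distribution A (p=0.66) is closer to uniform (p=0.5), so it has higher entropy.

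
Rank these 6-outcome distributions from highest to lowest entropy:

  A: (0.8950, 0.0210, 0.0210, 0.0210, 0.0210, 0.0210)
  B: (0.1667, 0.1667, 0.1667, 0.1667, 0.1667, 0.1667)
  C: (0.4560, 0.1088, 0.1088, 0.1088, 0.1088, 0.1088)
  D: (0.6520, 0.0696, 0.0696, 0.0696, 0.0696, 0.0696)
B > C > D > A

Key insight: Entropy is maximized by uniform distributions and minimized by concentrated distributions.

Entropies:
  H(A) = 0.7285 bits
  H(B) = 2.5850 bits
  H(C) = 2.2575 bits
  H(D) = 1.7403 bits

Ranking: B > C > D > A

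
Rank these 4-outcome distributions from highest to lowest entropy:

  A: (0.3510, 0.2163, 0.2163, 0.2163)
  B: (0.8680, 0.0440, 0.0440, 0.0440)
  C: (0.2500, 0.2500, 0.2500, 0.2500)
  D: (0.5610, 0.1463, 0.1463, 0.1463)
C > A > D > B

Key insight: Entropy is maximized by uniform distributions and minimized by concentrated distributions.

Entropies:
  H(A) = 1.9636 bits
  H(B) = 0.7721 bits
  H(C) = 2.0000 bits
  H(D) = 1.6850 bits

Ranking: C > A > D > B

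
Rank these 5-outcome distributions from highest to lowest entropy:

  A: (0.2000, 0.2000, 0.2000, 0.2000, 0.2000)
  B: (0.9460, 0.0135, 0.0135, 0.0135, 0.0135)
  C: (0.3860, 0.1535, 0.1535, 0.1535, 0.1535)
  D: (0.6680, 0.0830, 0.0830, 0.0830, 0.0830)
A > C > D > B

Key insight: Entropy is maximized by uniform distributions and minimized by concentrated distributions.

Entropies:
  H(A) = 2.3219 bits
  H(B) = 0.4112 bits
  H(C) = 2.1902 bits
  H(D) = 1.5810 bits

Ranking: A > C > D > B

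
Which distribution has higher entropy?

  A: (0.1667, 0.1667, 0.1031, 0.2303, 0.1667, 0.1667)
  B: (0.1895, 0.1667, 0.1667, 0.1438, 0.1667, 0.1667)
B

Both distributions are close to uniform, making this a harder comparison.

H(A) = 2.5490 bits
H(B) = 2.5804 bits

The distribution closer to uniform has higher entropy.
Answer: B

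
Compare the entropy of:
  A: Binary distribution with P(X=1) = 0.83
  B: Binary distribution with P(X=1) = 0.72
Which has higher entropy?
B

For binary distributions, entropy is maximized at p=0.5 and decreases as p moves toward 0 or 1.

H(A) = H(0.83) = 0.6577 bits
H(B) = H(0.72) = 0.8555 bits

Distribution B (p=0.72) is closer to uniform (p=0.5), so it has higher entropy.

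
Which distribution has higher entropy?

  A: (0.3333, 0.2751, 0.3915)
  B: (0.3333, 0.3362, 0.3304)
B

Both distributions are close to uniform, making this a harder comparison.

H(A) = 1.5702 bits
H(B) = 1.5849 bits

The distribution closer to uniform has higher entropy.
Answer: B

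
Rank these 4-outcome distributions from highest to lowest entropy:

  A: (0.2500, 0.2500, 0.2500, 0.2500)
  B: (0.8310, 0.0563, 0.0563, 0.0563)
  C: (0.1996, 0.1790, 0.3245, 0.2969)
A > C > B

Key insight: Entropy is maximized by uniform distributions and minimized by concentrated distributions.

- Uniform distributions have maximum entropy log₂(4) = 2.0000 bits
- The more "peaked" or concentrated a distribution, the lower its entropy

Entropies:
  H(A) = 2.0000 bits
  H(B) = 0.9233 bits
  H(C) = 1.9553 bits

Ranking: A > C > B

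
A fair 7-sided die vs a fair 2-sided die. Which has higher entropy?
7-sided die

Both are uniform distributions; for uniform over n outcomes, H = log₂(n). H(7-sided) = log₂(7) = 2.807 bits and H(2-sided) = log₂(2) = 1.000 bits. More outcomes in a uniform distribution means higher entropy.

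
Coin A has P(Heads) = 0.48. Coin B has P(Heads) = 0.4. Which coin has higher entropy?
A

For binary distributions, entropy is maximized at p=0.5 and decreases as p moves toward 0 or 1.

H(A) = H(0.48) = 0.9988 bits
H(B) = H(0.4) = 0.9710 bits

Distribution A (p=0.48) is closer to uniform (p=0.5), so it has higher entropy.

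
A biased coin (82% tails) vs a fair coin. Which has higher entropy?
Fair coin

The fair coin is uniform (p=0.5), maximizing binary entropy at 1 bit. The biased coin has H(0.82) ≈ 0.680 bits — its outcome is more predictable, so its entropy is lower.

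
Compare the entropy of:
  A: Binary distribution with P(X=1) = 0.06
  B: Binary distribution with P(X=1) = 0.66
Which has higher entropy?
B

For binary distributions, entropy is maximized at p=0.5 and decreases as p moves toward 0 or 1.

H(A) = H(0.06) = 0.3274 bits
H(B) = H(0.66) = 0.9248 bits

Distribution B (p=0.66) is closer to uniform (p=0.5), so it has higher entropy.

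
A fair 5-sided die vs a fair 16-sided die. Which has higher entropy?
16-sided die

Both are uniform distributions; for uniform over n outcomes, H = log₂(n). H(5-sided) = log₂(5) = 2.322 bits and H(16-sided) = log₂(16) = 4.000 bits. More outcomes in a uniform distribution means higher entropy.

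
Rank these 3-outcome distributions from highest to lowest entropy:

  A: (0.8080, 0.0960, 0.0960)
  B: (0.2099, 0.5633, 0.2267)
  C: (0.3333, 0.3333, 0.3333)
C > B > A

Key insight: Entropy is maximized by uniform distributions and minimized by concentrated distributions.

- Uniform distributions have maximum entropy log₂(3) = 1.5850 bits
- The more "peaked" or concentrated a distribution, the lower its entropy

Entropies:
  H(A) = 0.8976 bits
  H(B) = 1.4246 bits
  H(C) = 1.5850 bits

Ranking: C > B > A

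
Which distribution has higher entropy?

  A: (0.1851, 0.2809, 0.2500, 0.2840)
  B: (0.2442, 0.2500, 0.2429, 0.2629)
B

Both distributions are close to uniform, making this a harder comparison.

H(A) = 1.9808 bits
H(B) = 1.9993 bits

The distribution closer to uniform has higher entropy.
Answer: B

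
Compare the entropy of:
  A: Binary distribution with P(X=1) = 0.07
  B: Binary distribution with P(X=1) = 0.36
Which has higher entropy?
B

For binary distributions, entropy is maximized at p=0.5 and decreases as p moves toward 0 or 1.

H(A) = H(0.07) = 0.3659 bits
H(B) = H(0.36) = 0.9427 bits

Distribution B (p=0.36) is closer to uniform (p=0.5), so it has higher entropy.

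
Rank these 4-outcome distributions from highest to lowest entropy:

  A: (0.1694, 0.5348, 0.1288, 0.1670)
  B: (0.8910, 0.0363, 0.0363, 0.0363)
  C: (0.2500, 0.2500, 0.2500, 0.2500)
C > A > B

Key insight: Entropy is maximized by uniform distributions and minimized by concentrated distributions.

- Uniform distributions have maximum entropy log₂(4) = 2.0000 bits
- The more "peaked" or concentrated a distribution, the lower its entropy

Entropies:
  H(A) = 1.7289 bits
  H(B) = 0.6697 bits
  H(C) = 2.0000 bits

Ranking: C > A > B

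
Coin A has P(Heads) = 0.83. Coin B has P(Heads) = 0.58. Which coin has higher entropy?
B

For binary distributions, entropy is maximized at p=0.5 and decreases as p moves toward 0 or 1.

H(A) = H(0.83) = 0.6577 bits
H(B) = H(0.58) = 0.9815 bits

Distribution B (p=0.58) is closer to uniform (p=0.5), so it has higher entropy.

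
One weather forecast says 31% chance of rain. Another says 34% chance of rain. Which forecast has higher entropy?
34% forecast

Treat each forecast as a Bernoulli distribution. Binary entropy is maximized at p=0.5 and falls off symmetrically toward 0 or 1. The 34% forecast is closer to 50%, so it is more uncertain. H(31%) ≈ 0.893 bits, H(34%) ≈ 0.925 bits.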